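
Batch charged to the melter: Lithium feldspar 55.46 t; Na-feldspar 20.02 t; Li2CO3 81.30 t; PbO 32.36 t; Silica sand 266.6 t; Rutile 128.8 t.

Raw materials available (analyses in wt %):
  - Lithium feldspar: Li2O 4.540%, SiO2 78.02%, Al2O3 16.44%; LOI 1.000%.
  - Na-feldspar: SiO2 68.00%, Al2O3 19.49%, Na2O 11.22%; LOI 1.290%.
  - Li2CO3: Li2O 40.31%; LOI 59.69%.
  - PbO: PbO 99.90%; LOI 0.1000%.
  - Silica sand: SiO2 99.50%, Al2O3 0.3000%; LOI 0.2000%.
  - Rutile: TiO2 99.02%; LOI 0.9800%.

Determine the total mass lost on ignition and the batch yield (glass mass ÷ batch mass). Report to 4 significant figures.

Intermediates are shown, rounded to 4 significant figures, on the page. The whole derivation runs at full float precision from start to finish; a single rounding finalizes each reported figure. The derived quantities are re-derived from the weighed amounts at 533.4 t of glass at exact precision (the six compositions, glass mass, LOI, totals, yield), as written in the problem or answer text.
Ignition loss by material:
  Lithium feldspar: 55.46 × 0.01000 = 0.5546 t
  Na-feldspar: 20.02 × 0.01290 = 0.2583 t
  Li2CO3: 81.30 × 0.5969 = 48.53 t
  PbO: 32.36 × 0.001000 = 0.03236 t
  Silica sand: 266.6 × 0.002000 = 0.5332 t
  Rutile: 128.8 × 0.009800 = 1.262 t
Total LOI = 51.17 t
Glass = batch − LOI = 584.5 − 51.17 = 533.4 t

LOI loss = 51.17 t; glass = 533.4 t; yield = 91.25%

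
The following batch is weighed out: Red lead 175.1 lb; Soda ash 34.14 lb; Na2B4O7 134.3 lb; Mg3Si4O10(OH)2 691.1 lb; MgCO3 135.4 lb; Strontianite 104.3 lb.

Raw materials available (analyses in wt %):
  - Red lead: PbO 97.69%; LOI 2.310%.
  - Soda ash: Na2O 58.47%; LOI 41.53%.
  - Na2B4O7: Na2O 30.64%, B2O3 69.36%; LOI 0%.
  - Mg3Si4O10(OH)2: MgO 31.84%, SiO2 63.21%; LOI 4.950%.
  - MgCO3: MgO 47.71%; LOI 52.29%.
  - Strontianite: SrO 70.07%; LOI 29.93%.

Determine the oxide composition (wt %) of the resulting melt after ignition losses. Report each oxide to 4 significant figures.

Glass mass = 1120 lb (batch 1274 − LOI 154.5).
Composition: Na2O 5.457%, MgO 25.42%, SrO 6.526%, SiO2 39.01%, PbO 15.27%, B2O3 8.318%

Mid-chain values are rounded to four significant figures as shown; all arithmetic holds exact precision at every stage — every reported value is rounded a single time — all derived quantities (the six compositions, ignition loss, the yield, net glass mass, the totals) are recomputed in full precision using the weight values for 1120 lb of glass precisely as stated by problem or answer.
Per-oxide mass from batch:
  Na2O: 34.14·0.5847 + 134.3·0.3064 = 61.11 lb
  MgO: 691.1·0.3184 + 135.4·0.4771 = 284.6 lb
  SrO: 104.3·0.7007 = 73.08 lb
  SiO2: 691.1·0.6321 = 436.8 lb
  PbO: 175.1·0.9769 = 171.1 lb
  B2O3: 134.3·0.6936 = 93.15 lb
LOI: 175.1·0.02310 + 34.14·0.4153 + 691.1·0.04950 + 135.4·0.5229 + 104.3·0.2993 = 154.5 lb
Glass mass = batch − LOI = 1274 − 154.5 = 1120 lb (the oxide masses sum to this)
wt % = 100 × oxide mass / glass mass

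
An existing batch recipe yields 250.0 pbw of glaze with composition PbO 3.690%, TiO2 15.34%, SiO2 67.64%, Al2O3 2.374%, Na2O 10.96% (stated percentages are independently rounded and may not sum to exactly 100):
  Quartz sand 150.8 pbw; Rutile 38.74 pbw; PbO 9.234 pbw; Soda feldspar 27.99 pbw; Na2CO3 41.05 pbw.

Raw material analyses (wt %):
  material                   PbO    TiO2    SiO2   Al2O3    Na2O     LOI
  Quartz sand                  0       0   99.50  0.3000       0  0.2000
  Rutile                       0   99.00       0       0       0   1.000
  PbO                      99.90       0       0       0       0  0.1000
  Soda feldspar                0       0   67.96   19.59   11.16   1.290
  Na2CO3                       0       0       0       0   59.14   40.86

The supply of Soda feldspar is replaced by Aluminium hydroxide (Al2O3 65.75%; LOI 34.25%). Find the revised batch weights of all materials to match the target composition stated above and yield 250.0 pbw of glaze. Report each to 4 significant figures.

Revised batch per 250.0 pbw glaze:
  Quartz sand: 169.9 pbw
  Rutile: 38.74 pbw
  PbO: 9.234 pbw
  Aluminium hydroxide: 8.251 pbw
  Na2CO3: 46.33 pbw
Total batch = 272.5 pbw; LOI loss = 22.49 pbw

Exact precision is maintained through every step; values along the way are rounded to four significant figures as shown. A single rounding completes every reported value; all derived quantities (totals, LOI, net glass mass, the five compositions, the yield) are rebuilt from the batch weights at 250.0 pbw of glass at full float precision, as written in question or answer.
Per-oxide target masses for 250.0 pbw glaze:
  PbO: 3.690% × 250.0 = 9.225 pbw
  TiO2: 15.34% × 250.0 = 38.35 pbw
  SiO2: 67.64% × 250.0 = 169.1 pbw
  Al2O3: 2.374% × 250.0 = 5.935 pbw
  Na2O: 10.96% × 250.0 = 27.40 pbw
Checking each oxide sum applying the batch weights above, on the stated basis (summed amounts equal target values up to rounding of the answer):
  PbO: 9.234·0.9990 = 9.225 pbw (target 9.225 pbw)
  TiO2: 38.74·0.9900 = 38.35 pbw (target 38.35 pbw)
  SiO2: 169.9·0.9950 = 169.1 pbw (target 169.1 pbw)
  Al2O3: 169.9·0.003000 + 8.251·0.6575 = 5.935 pbw (target 5.935 pbw)
  Na2O: 46.33·0.5914 = 27.40 pbw (target 27.40 pbw)
Glass-mass bookkeeping: Σ batch − LOI loss = 250.0 pbw (the targets, summed, come to 250.0 pbw; basis as stated: 250.0 pbw — a pure rounding effect).
Total batch = Σ batch = 272.5 pbw; ignition loss, Σ(batch × LOI) = 22.49 pbw; the yield ratio, glass ÷ batch: 91.74%.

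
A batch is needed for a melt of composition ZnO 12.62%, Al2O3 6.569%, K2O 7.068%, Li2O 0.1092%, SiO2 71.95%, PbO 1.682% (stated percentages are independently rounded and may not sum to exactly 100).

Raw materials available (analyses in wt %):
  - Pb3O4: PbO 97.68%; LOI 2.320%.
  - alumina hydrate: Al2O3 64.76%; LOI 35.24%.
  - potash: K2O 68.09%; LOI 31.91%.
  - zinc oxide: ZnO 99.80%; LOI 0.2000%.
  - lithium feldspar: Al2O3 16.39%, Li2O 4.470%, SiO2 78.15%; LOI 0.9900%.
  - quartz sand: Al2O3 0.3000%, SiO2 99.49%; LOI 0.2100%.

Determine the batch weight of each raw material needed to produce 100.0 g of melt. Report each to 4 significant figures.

Intermediates are printed, with 4-significant-digit rounding, alongside each step. Every computation maintains full float precision from start to finish. Every reported figure takes exactly one rounding; derived quantities, including the six compositions, glass mass, ignition loss, totals, yield, are recomputed from the weighed amounts per 100.0 g of glass in full float precision, as quoted within question or answer.
Target oxide masses per 100.0 g melt:
  ZnO: 12.62% × 100.0 = 12.62 g
  Al2O3: 6.569% × 100.0 = 6.569 g
  K2O: 7.068% × 100.0 = 7.068 g
  Li2O: 0.1092% × 100.0 = 0.1092 g
  SiO2: 71.95% × 100.0 = 71.95 g
  PbO: 1.682% × 100.0 = 1.682 g
Verifying the oxide balance on the weights just shown, on the stated basis (target by target, the sums agree up to rounding of the answer):
  ZnO: 12.65·0.9980 = 12.62 g (target 12.62 g)
  Al2O3: 9.199·0.6476 + 2.443·0.1639 + 70.40·0.003000 = 6.569 g (target 6.569 g)
  K2O: 10.38·0.6809 = 7.068 g (target 7.068 g)
  Li2O: 2.443·0.04470 = 0.1092 g (target 0.1092 g)
  SiO2: 2.443·0.7815 + 70.40·0.9949 = 71.95 g (target 71.95 g)
  PbO: 1.722·0.9768 = 1.682 g (target 1.682 g)
Mass balance on the glass: batch Σ − ignition loss = 100.0 g (oxide target masses add up to 100.0 g; stated basis 100.0 g — any gap is answer rounding).
Batch grand total — Σ batch = 106.8 g; LOI loss = Σ batch·LOI = 6.791 g; yield = glass ÷ total batch = 93.64%.

Batch per 100.0 g melt:
  Pb3O4: 1.722 g
  alumina hydrate: 9.199 g
  potash: 10.38 g
  zinc oxide: 12.65 g
  lithium feldspar: 2.443 g
  quartz sand: 70.40 g
Total batch = 106.8 g; LOI loss = 6.791 g; yield = 93.64%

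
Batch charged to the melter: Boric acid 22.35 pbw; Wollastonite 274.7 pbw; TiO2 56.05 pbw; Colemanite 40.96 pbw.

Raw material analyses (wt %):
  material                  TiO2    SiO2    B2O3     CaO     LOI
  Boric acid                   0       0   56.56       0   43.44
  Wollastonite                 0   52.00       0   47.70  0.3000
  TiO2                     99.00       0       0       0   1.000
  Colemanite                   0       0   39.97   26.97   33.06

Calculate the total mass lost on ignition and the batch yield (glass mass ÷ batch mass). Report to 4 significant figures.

LOI loss = 24.63 pbw; glass = 369.4 pbw; yield = 93.75%

The whole derivation carries exact precision end to end; working values appear rounded to 4 significant figures at each printed step. Each reported figure is rounded a single time. Derived quantities are carried in full precision (the yield, totals, four oxide percentages, net glass mass, ignition loss) from the batch weights for 369.4 pbw of glass as they appear in the problem or answer text.
Material-by-material LOI:
  Boric acid: 22.35 × 0.4344 = 9.709 pbw
  Wollastonite: 274.7 × 0.003000 = 0.8241 pbw
  TiO2: 56.05 × 0.01000 = 0.5605 pbw
  Colemanite: 40.96 × 0.3306 = 13.54 pbw
Total LOI = 24.63 pbw
Glass = batch − LOI = 394.1 − 24.63 = 369.4 pbw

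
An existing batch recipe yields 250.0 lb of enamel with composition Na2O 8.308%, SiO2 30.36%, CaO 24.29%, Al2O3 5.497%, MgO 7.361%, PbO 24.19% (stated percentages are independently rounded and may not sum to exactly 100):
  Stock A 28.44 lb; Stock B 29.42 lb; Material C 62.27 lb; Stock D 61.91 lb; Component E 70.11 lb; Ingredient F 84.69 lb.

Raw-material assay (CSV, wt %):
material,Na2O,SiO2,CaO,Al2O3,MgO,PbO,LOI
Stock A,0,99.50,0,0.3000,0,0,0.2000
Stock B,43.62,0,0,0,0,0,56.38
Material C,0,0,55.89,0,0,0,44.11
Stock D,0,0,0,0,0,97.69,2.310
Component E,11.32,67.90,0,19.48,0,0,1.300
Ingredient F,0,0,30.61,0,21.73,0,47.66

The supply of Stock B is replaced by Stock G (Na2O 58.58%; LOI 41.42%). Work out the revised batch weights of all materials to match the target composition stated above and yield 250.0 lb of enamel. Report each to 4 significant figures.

Mid-chain values are shown rounded to four significant digits when written out — the whole derivation keeps exact precision throughout. Exactly one rounding is applied to every reported figure. The derived quantities are carried at exact precision (ignition loss, yield, net glass mass, the six compositions, totals) from the weighed amounts at 250.0 lb of glass as given in the problem or the answer.
The oxide mass targets at 250.0 lb enamel:
  Na2O: 8.308% × 250.0 = 20.77 lb
  SiO2: 30.36% × 250.0 = 75.90 lb
  CaO: 24.29% × 250.0 = 60.72 lb
  Al2O3: 5.497% × 250.0 = 13.74 lb
  MgO: 7.361% × 250.0 = 18.40 lb
  PbO: 24.19% × 250.0 = 60.48 lb
Per-oxide balance check applying the batch weights above, relative to the basis at hand (target by target, the sums agree net of answer rounding effects):
  Na2O: 21.91·0.5858 + 70.11·0.1132 = 20.77 lb (target 20.77 lb)
  SiO2: 28.44·0.9950 + 70.11·0.6790 = 75.90 lb (target 75.90 lb)
  CaO: 62.27·0.5589 + 84.69·0.3061 = 60.73 lb (target 60.72 lb)
  Al2O3: 28.44·0.003000 + 70.11·0.1948 = 13.74 lb (target 13.74 lb)
  MgO: 84.69·0.2173 = 18.40 lb (target 18.40 lb)
  PbO: 61.91·0.9769 = 60.48 lb (target 60.48 lb)
Glass-mass closure: total batch − LOI = 250.0 lb (the targets, summed, come to 250.0 lb; the stated basis being 250.0 lb — a pure rounding effect).
Batch grand total — Σ batch = 329.3 lb; LOI removed, Σ of batch·LOI: 79.30 lb; yield: glass divided by total = 75.92%.

Revised batch per 250.0 lb enamel:
  Stock A: 28.44 lb
  Stock G: 21.91 lb
  Material C: 62.27 lb
  Stock D: 61.91 lb
  Component E: 70.11 lb
  Ingredient F: 84.69 lb
Total batch = 329.3 lb; LOI loss = 79.30 lb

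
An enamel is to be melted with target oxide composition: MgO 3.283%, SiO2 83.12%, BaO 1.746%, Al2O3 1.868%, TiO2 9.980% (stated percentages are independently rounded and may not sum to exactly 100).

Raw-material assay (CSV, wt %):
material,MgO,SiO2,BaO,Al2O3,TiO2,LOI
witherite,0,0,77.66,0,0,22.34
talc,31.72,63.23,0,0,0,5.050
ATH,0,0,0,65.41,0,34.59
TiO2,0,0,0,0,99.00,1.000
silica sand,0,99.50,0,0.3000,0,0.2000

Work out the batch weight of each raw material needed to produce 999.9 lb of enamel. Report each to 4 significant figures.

Batch per 999.9 lb enamel:
  witherite: 22.48 lb
  talc: 103.5 lb
  ATH: 25.03 lb
  TiO2: 100.8 lb
  silica sand: 769.5 lb
Total batch = 1021 lb; LOI loss = 21.45 lb; yield = 97.90%

All internal work runs at exact precision throughout — mid-chain values are displayed, with 4-significant-figure rounding, alongside each step; every reported figure is rounded once only — the derived quantities, which include net glass mass, LOI, five oxide percentages, yield, totals, are computed at exact precision, as written in the problem or answer text, from the batch weights on 999.9 lb of glass.
Target oxide masses per 999.9 lb enamel:
  MgO: 3.283% × 999.9 = 32.83 lb
  SiO2: 83.12% × 999.9 = 831.1 lb
  BaO: 1.746% × 999.9 = 17.46 lb
  Al2O3: 1.868% × 999.9 = 18.68 lb
  TiO2: 9.980% × 999.9 = 99.79 lb
Per-oxide balance check applying the batch weights above, relative to the basis at hand (every target is met by its sum once rounding is allowed for):
  MgO: 103.5·0.3172 = 32.83 lb (target 32.83 lb)
  SiO2: 103.5·0.6323 + 769.5·0.9950 = 831.1 lb (target 831.1 lb)
  BaO: 22.48·0.7766 = 17.46 lb (target 17.46 lb)
  Al2O3: 25.03·0.6541 + 769.5·0.003000 = 18.68 lb (target 18.68 lb)
  TiO2: 100.8·0.9900 = 99.79 lb (target 99.79 lb)
Glass-mass sanity pass: batch total minus LOI = 999.9 lb (the Σ of target masses is 999.9 lb; against the stated basis, 999.9 lb — rounding explains the deltas).
Summing the batch: Σ batch = 1021 lb; Σ batch·LOI gives LOI loss = 21.45 lb; yield, glass over the total, = 97.90%.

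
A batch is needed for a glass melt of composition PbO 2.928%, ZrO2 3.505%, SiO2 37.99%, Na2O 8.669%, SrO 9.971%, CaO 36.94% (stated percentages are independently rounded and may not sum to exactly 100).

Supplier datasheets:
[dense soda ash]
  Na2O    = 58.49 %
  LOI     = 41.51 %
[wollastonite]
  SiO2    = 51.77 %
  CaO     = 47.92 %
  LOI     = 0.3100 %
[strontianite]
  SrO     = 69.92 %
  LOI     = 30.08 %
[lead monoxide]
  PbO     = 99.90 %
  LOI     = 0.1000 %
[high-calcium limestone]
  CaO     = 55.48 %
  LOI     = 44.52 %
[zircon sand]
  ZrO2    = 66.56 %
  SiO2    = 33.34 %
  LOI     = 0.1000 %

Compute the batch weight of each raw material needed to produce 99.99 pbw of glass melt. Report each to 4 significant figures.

Each numeric step holds full precision at every stage; values along the way are displayed, rounded to four significant figures, at each printed step; each reported result undergoes a single rounding; derived quantities are recomputed at full float precision (net glass mass, six oxide percentages, LOI, the yield, totals) from the batch weights on 99.99 pbw of glass, as set out in either problem or answer.
Per-oxide target masses for 99.99 pbw glass melt:
  PbO: 2.928% × 99.99 = 2.928 pbw
  ZrO2: 3.505% × 99.99 = 3.505 pbw
  SiO2: 37.99% × 99.99 = 37.99 pbw
  Na2O: 8.669% × 99.99 = 8.668 pbw
  SrO: 9.971% × 99.99 = 9.970 pbw
  CaO: 36.94% × 99.99 = 36.94 pbw
Mass-balance tally per oxide with the batch weights as given, versus the basis set out (target by target, the sums agree up to rounding of the answer):
  PbO: 2.931·0.9990 = 2.928 pbw (target 2.928 pbw)
  ZrO2: 5.265·0.6656 = 3.504 pbw (target 3.505 pbw)
  SiO2: 69.98·0.5177 + 5.265·0.3334 = 37.98 pbw (target 37.99 pbw)
  Na2O: 14.82·0.5849 = 8.668 pbw (target 8.668 pbw)
  SrO: 14.26·0.6992 = 9.971 pbw (target 9.970 pbw)
  CaO: 69.98·0.4792 + 6.128·0.5548 = 36.93 pbw (target 36.94 pbw)
Glass-mass closure: net batch after ignition = 99.99 pbw (summing oxide targets gives 99.99 pbw; versus the stated basis of 99.99 pbw — differing by rounding only).
Total batch = Σ batch = 113.4 pbw; LOI loss = Σ batch·LOI = 13.39 pbw; yield: glass divided by total = 88.19%.

Batch per 99.99 pbw glass melt:
  dense soda ash: 14.82 pbw
  wollastonite: 69.98 pbw
  strontianite: 14.26 pbw
  lead monoxide: 2.931 pbw
  high-calcium limestone: 6.128 pbw
  zircon sand: 5.265 pbw
Total batch = 113.4 pbw; LOI loss = 13.39 pbw; yield = 88.19%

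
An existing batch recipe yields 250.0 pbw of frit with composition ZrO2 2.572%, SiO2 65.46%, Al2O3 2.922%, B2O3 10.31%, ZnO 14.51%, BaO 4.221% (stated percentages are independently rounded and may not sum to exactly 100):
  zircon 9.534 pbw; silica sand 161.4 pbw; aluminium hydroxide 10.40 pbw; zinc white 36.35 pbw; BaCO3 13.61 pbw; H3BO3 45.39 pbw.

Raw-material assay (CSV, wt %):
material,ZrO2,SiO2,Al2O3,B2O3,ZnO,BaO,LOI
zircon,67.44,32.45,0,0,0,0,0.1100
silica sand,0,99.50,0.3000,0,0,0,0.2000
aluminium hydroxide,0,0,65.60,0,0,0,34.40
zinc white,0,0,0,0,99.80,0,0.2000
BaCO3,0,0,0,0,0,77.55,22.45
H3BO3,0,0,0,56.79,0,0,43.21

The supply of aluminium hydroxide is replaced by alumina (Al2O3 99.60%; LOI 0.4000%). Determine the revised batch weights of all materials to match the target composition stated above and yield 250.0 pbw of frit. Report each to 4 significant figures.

Every computation holds full precision through every step. Values along the way are displayed (rounded to four significant digits) within the worked lines; each reported figure sees exactly one rounding. The derived quantities are recomputed using the weight values per 250.0 pbw of glass at full float precision (yield, glass mass, six oxide percentages, totals, LOI) precisely as stated by question or answer.
The oxide mass targets at 250.0 pbw frit:
  ZrO2: 2.572% × 250.0 = 6.430 pbw
  SiO2: 65.46% × 250.0 = 163.6 pbw
  Al2O3: 2.922% × 250.0 = 7.305 pbw
  B2O3: 10.31% × 250.0 = 25.78 pbw
  ZnO: 14.51% × 250.0 = 36.28 pbw
  BaO: 4.221% × 250.0 = 10.55 pbw
Verifying the oxide balance on the weights just shown, per the basis as stated (sum by sum, the targets are met inside rounding margins):
  ZrO2: 9.534·0.6744 = 6.430 pbw (target 6.430 pbw)
  SiO2: 9.534·0.3245 + 161.4·0.9950 = 163.7 pbw (target 163.6 pbw)
  Al2O3: 161.4·0.003000 + 6.848·0.9960 = 7.305 pbw (target 7.305 pbw)
  B2O3: 45.39·0.5679 = 25.78 pbw (target 25.78 pbw)
  ZnO: 36.35·0.9980 = 36.28 pbw (target 36.28 pbw)
  BaO: 13.61·0.7755 = 10.55 pbw (target 10.55 pbw)
The glass-mass cross-check: batch total minus LOI = 250.0 pbw (targets for the oxides total 250.0 pbw; against the stated basis, 250.0 pbw — gaps are rounding artifacts).
Batch grand total — Σ batch = 273.1 pbw; ignition loss, Σ(batch × LOI) = 23.10 pbw; glass ÷ batch gives a yield of 91.54%.

Revised batch per 250.0 pbw frit:
  zircon: 9.534 pbw
  silica sand: 161.4 pbw
  alumina: 6.848 pbw
  zinc white: 36.35 pbw
  BaCO3: 13.61 pbw
  H3BO3: 45.39 pbw
Total batch = 273.1 pbw; LOI loss = 23.10 pbw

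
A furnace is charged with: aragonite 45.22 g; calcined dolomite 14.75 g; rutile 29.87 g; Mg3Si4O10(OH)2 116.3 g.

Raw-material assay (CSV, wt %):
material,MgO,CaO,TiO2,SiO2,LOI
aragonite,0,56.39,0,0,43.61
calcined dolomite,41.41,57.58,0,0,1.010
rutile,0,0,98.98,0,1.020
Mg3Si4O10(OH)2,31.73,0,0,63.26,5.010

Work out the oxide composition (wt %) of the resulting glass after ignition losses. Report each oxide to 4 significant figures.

Working values are displayed rounded to four significant digits in the printout. Each numeric step keeps exact precision throughout — every reported number is rounded a single time; derived quantities are computed in exact precision (LOI, net glass mass, the yield, four oxide percentages, the totals) from the weighed amounts at 180.1 g of glass as they appear in either problem or answer.
What the batch supplies per oxide:
  MgO: 14.75·0.4141 + 116.3·0.3173 = 43.01 g
  CaO: 45.22·0.5639 + 14.75·0.5758 = 33.99 g
  TiO2: 29.87·0.9898 = 29.57 g
  SiO2: 116.3·0.6326 = 73.57 g
LOI: 45.22·0.4361 + 14.75·0.01010 + 29.87·0.01020 + 116.3·0.05010 = 26.00 g
Glass = total batch minus LOI = 206.1 − 26.00 = 180.1 g (matching Σ of the oxides)
wt % = 100 × oxide mass / glass mass

Glass mass = 180.1 g (batch 206.1 − LOI 26.00).
Composition: MgO 23.88%, CaO 18.87%, TiO2 16.41%, SiO2 40.84%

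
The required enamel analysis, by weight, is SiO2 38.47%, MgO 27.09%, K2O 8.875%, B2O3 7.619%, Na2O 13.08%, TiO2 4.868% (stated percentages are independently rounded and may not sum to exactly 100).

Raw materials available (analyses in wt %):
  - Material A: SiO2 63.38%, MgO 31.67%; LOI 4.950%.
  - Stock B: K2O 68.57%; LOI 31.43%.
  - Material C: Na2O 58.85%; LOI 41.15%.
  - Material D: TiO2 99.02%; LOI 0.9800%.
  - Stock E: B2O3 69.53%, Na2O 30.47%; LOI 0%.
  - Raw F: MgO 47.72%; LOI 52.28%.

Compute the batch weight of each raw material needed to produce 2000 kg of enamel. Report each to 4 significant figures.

Full float precision is held throughout — the intermediate values appear with 4-significant-digit rounding in the working. Every reported number sees exactly one rounding; all derived quantities, which include glass mass, the totals, yield, LOI, six oxide percentages, are rebuilt in exact precision, as quoted within problem or answer, starting from the weights at 2000 kg of glass.
Oxide mass targets, per 2000 kg enamel:
  SiO2: 38.47% × 2000 = 769.4 kg
  MgO: 27.09% × 2000 = 541.8 kg
  K2O: 8.875% × 2000 = 177.5 kg
  B2O3: 7.619% × 2000 = 152.4 kg
  Na2O: 13.08% × 2000 = 261.6 kg
  TiO2: 4.868% × 2000 = 97.36 kg
Verifying the oxide balance with the batch weights as given, under the basis named above (summed amounts equal target values modulo rounding of the values):
  SiO2: 1214·0.6338 = 769.4 kg (target 769.4 kg)
  MgO: 1214·0.3167 + 329.7·0.4772 = 541.8 kg (target 541.8 kg)
  K2O: 258.9·0.6857 = 177.5 kg (target 177.5 kg)
  B2O3: 219.2·0.6953 = 152.4 kg (target 152.4 kg)
  Na2O: 331.0·0.5885 + 219.2·0.3047 = 261.6 kg (target 261.6 kg)
  TiO2: 98.32·0.9902 = 97.36 kg (target 97.36 kg)
Auditing the glass mass value: total charge less LOI = 2000 kg (per-oxide target masses sum to 2000 kg; versus the stated basis of 2000 kg — gaps are rounding artifacts).
Adding the batch up: Σ batch = 2451 kg; LOI loss = Σ batch·LOI = 451.0 kg; yield, glass over the total, = 81.60%.

Batch per 2000 kg enamel:
  Material A: 1214 kg
  Stock B: 258.9 kg
  Material C: 331.0 kg
  Material D: 98.32 kg
  Stock E: 219.2 kg
  Raw F: 329.7 kg
Total batch = 2451 kg; LOI loss = 451.0 kg; yield = 81.60%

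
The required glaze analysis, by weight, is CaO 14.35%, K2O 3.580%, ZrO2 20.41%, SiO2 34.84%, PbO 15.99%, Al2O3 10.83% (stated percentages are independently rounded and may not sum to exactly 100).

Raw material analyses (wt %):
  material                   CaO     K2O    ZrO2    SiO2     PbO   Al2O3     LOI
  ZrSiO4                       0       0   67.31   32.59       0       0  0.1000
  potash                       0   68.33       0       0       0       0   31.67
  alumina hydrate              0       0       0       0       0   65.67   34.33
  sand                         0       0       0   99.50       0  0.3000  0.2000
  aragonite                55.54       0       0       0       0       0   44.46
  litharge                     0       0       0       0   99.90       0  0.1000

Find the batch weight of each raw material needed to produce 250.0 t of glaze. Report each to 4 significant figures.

Batch per 250.0 t glaze:
  ZrSiO4: 75.81 t
  potash: 13.10 t
  alumina hydrate: 40.94 t
  sand: 62.71 t
  aragonite: 64.59 t
  litharge: 40.02 t
Total batch = 297.2 t; LOI loss = 47.16 t; yield = 84.13%

The working math keeps exact precision at all times — working values are displayed rounded to 4 significant digits at each printed step — each reported value takes a single rounding. All derived quantities (the totals, glass mass, ignition loss, six oxide percentages, yield) are recomputed at full float precision from the weighed amounts on 250.0 t of glass as written in the problem or the answer.
Oxide mass targets, per 250.0 t glaze:
  CaO: 14.35% × 250.0 = 35.88 t
  K2O: 3.580% × 250.0 = 8.950 t
  ZrO2: 20.41% × 250.0 = 51.02 t
  SiO2: 34.84% × 250.0 = 87.10 t
  PbO: 15.99% × 250.0 = 39.98 t
  Al2O3: 10.83% × 250.0 = 27.08 t
Per-oxide balance check working from each reported weight, for the quoted basis mass (delivered sums recover each target net of answer rounding effects):
  CaO: 64.59·0.5554 = 35.87 t (target 35.88 t)
  K2O: 13.10·0.6833 = 8.951 t (target 8.950 t)
  ZrO2: 75.81·0.6731 = 51.03 t (target 51.02 t)
  SiO2: 75.81·0.3259 + 62.71·0.9950 = 87.10 t (target 87.10 t)
  PbO: 40.02·0.9990 = 39.98 t (target 39.98 t)
  Al2O3: 40.94·0.6567 + 62.71·0.003000 = 27.07 t (target 27.08 t)
Mass balance on the glass: batch total minus LOI = 250.0 t (per-oxide target masses sum to 250.0 t; versus the stated basis of 250.0 t — a pure rounding effect).
Summing the batch: Σ batch = 297.2 t; the LOI term Σ batch·LOI equals 47.16 t; yield: glass divided by total = 84.13%.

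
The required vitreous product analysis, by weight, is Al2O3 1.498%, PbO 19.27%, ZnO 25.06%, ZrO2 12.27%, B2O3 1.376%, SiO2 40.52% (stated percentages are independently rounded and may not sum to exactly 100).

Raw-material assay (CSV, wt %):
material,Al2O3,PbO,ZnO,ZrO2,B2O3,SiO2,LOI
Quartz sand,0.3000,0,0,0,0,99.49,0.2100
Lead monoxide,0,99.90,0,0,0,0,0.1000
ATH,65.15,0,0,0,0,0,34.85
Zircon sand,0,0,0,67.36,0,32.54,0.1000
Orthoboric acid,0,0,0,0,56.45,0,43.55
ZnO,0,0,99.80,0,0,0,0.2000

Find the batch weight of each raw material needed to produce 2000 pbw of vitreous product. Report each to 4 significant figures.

Batch per 2000 pbw vitreous product:
  Quartz sand: 695.4 pbw
  Lead monoxide: 385.8 pbw
  ATH: 42.78 pbw
  Zircon sand: 364.3 pbw
  Orthoboric acid: 48.75 pbw
  ZnO: 502.2 pbw
Total batch = 2039 pbw; LOI loss = 39.35 pbw; yield = 98.07%

All arithmetic runs at full precision at each step — in-progress results are displayed, rounded to 4 significant digits, in the working. A single rounding completes every reported result; the derived quantities are rebuilt from the weighed amounts per 2000 pbw of glass in full precision (LOI, the totals, glass mass, the yield, the six compositions), as given in the problem or answer text.
Target oxide masses per 2000 pbw vitreous product:
  Al2O3: 1.498% × 2000 = 29.96 pbw
  PbO: 19.27% × 2000 = 385.4 pbw
  ZnO: 25.06% × 2000 = 501.2 pbw
  ZrO2: 12.27% × 2000 = 245.4 pbw
  B2O3: 1.376% × 2000 = 27.52 pbw
  SiO2: 40.52% × 2000 = 810.4 pbw
Checking each oxide sum applying the batch weights above, on the stated basis (sums match the target masses once rounding is allowed for):
  Al2O3: 695.4·0.003000 + 42.78·0.6515 = 29.96 pbw (target 29.96 pbw)
  PbO: 385.8·0.9990 = 385.4 pbw (target 385.4 pbw)
  ZnO: 502.2·0.9980 = 501.2 pbw (target 501.2 pbw)
  ZrO2: 364.3·0.6736 = 245.4 pbw (target 245.4 pbw)
  B2O3: 48.75·0.5645 = 27.52 pbw (target 27.52 pbw)
  SiO2: 695.4·0.9949 + 364.3·0.3254 = 810.4 pbw (target 810.4 pbw)
Glass mass check: whole batch net of LOI = 2000 pbw (targets for the oxides total 2000 pbw; with the basis standing at 2000 pbw — gaps are rounding artifacts).
Batch total: Σ batch = 2039 pbw; Σ batch·LOI gives LOI loss = 39.35 pbw; yield = glass ÷ total batch = 98.07%.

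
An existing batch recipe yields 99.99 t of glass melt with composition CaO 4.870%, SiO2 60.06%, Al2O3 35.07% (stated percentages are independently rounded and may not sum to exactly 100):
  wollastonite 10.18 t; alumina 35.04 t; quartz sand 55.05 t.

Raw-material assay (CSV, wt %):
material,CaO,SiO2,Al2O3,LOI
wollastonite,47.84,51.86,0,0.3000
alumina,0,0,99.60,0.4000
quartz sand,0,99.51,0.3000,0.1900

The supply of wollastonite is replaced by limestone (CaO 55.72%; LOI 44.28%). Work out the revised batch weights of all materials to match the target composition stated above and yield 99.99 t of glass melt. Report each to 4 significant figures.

Intermediates are printed rounded off to 4 significant digits at each printed step — each numeric step keeps full precision through the solve — a single rounding completes every reported result; all derived quantities (the totals, yield, LOI, net glass mass, three oxide percentages) are rebuilt at full precision from the batch weights for 99.99 t of glass as written in question or answer.
Target masses of each oxide per 99.99 t glass melt:
  CaO: 4.870% × 99.99 = 4.870 t
  SiO2: 60.06% × 99.99 = 60.05 t
  Al2O3: 35.07% × 99.99 = 35.07 t
Per-oxide balance check from the weights as reported, per the basis as stated (sums match the target masses given rounding of the digits):
  CaO: 8.739·0.5572 = 4.869 t (target 4.870 t)
  SiO2: 60.35·0.9951 = 60.05 t (target 60.05 t)
  Al2O3: 35.03·0.9960 + 60.35·0.003000 = 35.07 t (target 35.07 t)
Glass-mass sanity pass: batch total minus LOI = 99.99 t (oxide target masses add up to 99.99 t; with the basis standing at 99.99 t — differing by rounding only).
Batch grand total — Σ batch = 104.1 t; LOI loss = Σ batch·LOI = 4.124 t; yield, glass over the total, = 96.04%.

Revised batch per 99.99 t glass melt:
  limestone: 8.739 t
  alumina: 35.03 t
  quartz sand: 60.35 t
Total batch = 104.1 t; LOI loss = 4.124 t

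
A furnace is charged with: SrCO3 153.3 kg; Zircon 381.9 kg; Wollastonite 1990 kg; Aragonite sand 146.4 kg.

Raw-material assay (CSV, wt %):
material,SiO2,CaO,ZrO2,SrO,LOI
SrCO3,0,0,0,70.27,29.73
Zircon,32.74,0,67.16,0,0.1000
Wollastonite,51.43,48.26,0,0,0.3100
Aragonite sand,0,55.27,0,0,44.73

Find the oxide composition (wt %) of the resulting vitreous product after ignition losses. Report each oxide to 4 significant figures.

The working math runs at full float precision at every stage. Mid-chain values are printed (rounded to 4 significant digits) alongside each step — each reported value undergoes a single rounding; the derived quantities (four oxide percentages, glass mass, ignition loss, totals, the yield) are re-derived from the weighed amounts at 2554 kg of glass in full precision, as given in question or answer.
Delivered oxide masses:
  SiO2: 381.9·0.3274 + 1990·0.5143 = 1148 kg
  CaO: 1990·0.4826 + 146.4·0.5527 = 1041 kg
  ZrO2: 381.9·0.6716 = 256.5 kg
  SrO: 153.3·0.7027 = 107.7 kg
LOI: 153.3·0.2973 + 381.9·0.001000 + 1990·0.003100 + 146.4·0.4473 = 117.6 kg
Net of LOI, the glass mass = 2672 − 117.6 = 2554 kg (matching Σ of the oxides)
oxide / glass × 100 gives the wt %

Glass mass = 2554 kg (batch 2672 − LOI 117.6).
Composition: SiO2 44.97%, CaO 40.77%, ZrO2 10.04%, SrO 4.218%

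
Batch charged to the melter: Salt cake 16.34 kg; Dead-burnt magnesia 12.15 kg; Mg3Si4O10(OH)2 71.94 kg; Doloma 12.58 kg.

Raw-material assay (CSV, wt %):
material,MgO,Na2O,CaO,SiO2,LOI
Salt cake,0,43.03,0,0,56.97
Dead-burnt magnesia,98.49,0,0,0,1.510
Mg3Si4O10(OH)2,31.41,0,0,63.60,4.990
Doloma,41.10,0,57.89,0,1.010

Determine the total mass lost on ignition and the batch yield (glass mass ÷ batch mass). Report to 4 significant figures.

In-progress results appear rounded off to 4 significant figures across the worked steps — all internal work keeps full float precision at each step — a single rounding produces every reported value — the derived quantities are re-derived in exact precision (four oxide percentages, the yield, totals, net glass mass, LOI) using the weight values at 99.80 kg of glass, as given in question or answer.
Loss on ignition, line by line:
  Salt cake: 16.34 × 0.5697 = 9.309 kg
  Dead-burnt magnesia: 12.15 × 0.01510 = 0.1835 kg
  Mg3Si4O10(OH)2: 71.94 × 0.04990 = 3.590 kg
  Doloma: 12.58 × 0.01010 = 0.1271 kg
Total LOI = 13.21 kg
Glass = batch − LOI = 113.0 − 13.21 = 99.80 kg

LOI loss = 13.21 kg; glass = 99.80 kg; yield = 88.31%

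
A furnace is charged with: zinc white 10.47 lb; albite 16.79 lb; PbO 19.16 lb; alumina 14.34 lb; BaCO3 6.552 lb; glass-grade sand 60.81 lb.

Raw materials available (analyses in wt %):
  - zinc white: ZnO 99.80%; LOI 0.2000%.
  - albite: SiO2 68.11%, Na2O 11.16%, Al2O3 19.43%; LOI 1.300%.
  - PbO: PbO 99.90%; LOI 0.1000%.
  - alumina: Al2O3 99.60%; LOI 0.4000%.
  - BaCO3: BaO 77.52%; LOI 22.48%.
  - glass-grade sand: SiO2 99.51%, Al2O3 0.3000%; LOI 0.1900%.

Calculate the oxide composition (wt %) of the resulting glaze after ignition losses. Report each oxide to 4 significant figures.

Glass mass = 126.2 lb (batch 128.1 − LOI 1.904).
Composition: SiO2 57.00%, BaO 4.024%, ZnO 8.279%, Na2O 1.485%, PbO 15.16%, Al2O3 14.05%

The whole derivation keeps exact precision in all steps; the intermediate values are displayed rounded to 4 significant digits — each reported value includes exactly one rounding; the derived quantities (LOI, the six compositions, glass mass, totals, yield) are recomputed starting from the weights per 126.2 lb of glass at full float precision, exactly as printed in either problem or answer.
Per-oxide mass from batch:
  SiO2: 16.79·0.6811 + 60.81·0.9951 = 71.95 lb
  BaO: 6.552·0.7752 = 5.079 lb
  ZnO: 10.47·0.9980 = 10.45 lb
  Na2O: 16.79·0.1116 = 1.874 lb
  PbO: 19.16·0.9990 = 19.14 lb
  Al2O3: 16.79·0.1943 + 14.34·0.9960 + 60.81·0.003000 = 17.73 lb
LOI: 10.47·0.002000 + 16.79·0.01300 + 19.16·0.001000 + 14.34·0.004000 + 6.552·0.2248 + 60.81·0.001900 = 1.904 lb
Glass mass = batch − LOI = 128.1 − 1.904 = 126.2 lb (matching Σ of the oxides)
percent share: oxide ÷ glass, ×100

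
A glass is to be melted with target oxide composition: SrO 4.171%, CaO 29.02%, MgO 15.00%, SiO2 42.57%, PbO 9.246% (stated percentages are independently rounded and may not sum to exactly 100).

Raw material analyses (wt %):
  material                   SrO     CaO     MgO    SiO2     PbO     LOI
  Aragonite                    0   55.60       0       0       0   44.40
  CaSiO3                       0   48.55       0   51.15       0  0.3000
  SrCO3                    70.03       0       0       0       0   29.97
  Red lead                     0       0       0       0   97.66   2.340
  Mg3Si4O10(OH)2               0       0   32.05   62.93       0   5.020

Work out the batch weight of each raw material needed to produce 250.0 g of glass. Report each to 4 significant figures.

All arithmetic carries full precision through every step. The intermediate values are displayed, with 4-significant-digit rounding, across the worked steps; each reported number is rounded just once. Derived quantities (LOI, totals, the five compositions, the yield, glass mass) are rebuilt from the weighed amounts per 250.0 g of glass in full float precision exactly as shown in the question or the answer.
Target oxide masses per 250.0 g glass:
  SrO: 4.171% × 250.0 = 10.43 g
  CaO: 29.02% × 250.0 = 72.55 g
  MgO: 15.00% × 250.0 = 37.50 g
  SiO2: 42.57% × 250.0 = 106.4 g
  PbO: 9.246% × 250.0 = 23.12 g
Balance tally, oxide-wise, applying the batch weights above, versus the basis set out (summed amounts equal target values modulo rounding of the values):
  SrO: 14.89·0.7003 = 10.43 g (target 10.43 g)
  CaO: 74.50·0.5560 + 64.11·0.4855 = 72.55 g (target 72.55 g)
  MgO: 117.0·0.3205 = 37.50 g (target 37.50 g)
  SiO2: 64.11·0.5115 + 117.0·0.6293 = 106.4 g (target 106.4 g)
  PbO: 23.67·0.9766 = 23.12 g (target 23.12 g)
Glass-mass sanity pass: net batch after ignition = 250.0 g (oxide target masses add up to 250.0 g; stated basis 250.0 g — gaps are rounding artifacts).
Batch total: Σ batch = 294.2 g; ignition loss, Σ(batch × LOI) = 44.16 g; as yield: glass ÷ batch → 84.99%.

Batch per 250.0 g glass:
  Aragonite: 74.50 g
  CaSiO3: 64.11 g
  SrCO3: 14.89 g
  Red lead: 23.67 g
  Mg3Si4O10(OH)2: 117.0 g
Total batch = 294.2 g; LOI loss = 44.16 g; yield = 84.99%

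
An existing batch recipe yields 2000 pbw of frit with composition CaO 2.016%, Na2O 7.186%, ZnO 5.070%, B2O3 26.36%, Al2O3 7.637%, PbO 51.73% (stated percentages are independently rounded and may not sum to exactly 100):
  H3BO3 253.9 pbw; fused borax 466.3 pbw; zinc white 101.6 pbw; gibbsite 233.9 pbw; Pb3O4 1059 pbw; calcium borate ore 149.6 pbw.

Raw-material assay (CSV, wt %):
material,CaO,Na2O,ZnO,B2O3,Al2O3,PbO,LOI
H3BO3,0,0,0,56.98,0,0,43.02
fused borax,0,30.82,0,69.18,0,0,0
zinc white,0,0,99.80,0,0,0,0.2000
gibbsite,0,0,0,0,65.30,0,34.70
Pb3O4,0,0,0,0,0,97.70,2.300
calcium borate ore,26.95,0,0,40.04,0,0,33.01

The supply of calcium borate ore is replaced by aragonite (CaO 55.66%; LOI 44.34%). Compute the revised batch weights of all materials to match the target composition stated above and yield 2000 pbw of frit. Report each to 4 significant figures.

Intermediates are displayed, rounded to four significant figures, within the worked lines; every computation runs at exact precision end to end. A single rounding completes every reported number — the derived quantities (LOI, glass mass, the yield, totals, six oxide percentages) are recomputed using the weight values for 2000 pbw of glass in full precision, as set out in the problem or the answer.
Target masses of each oxide per 2000 pbw frit:
  CaO: 2.016% × 2000 = 40.32 pbw
  Na2O: 7.186% × 2000 = 143.7 pbw
  ZnO: 5.070% × 2000 = 101.4 pbw
  B2O3: 26.36% × 2000 = 527.2 pbw
  Al2O3: 7.637% × 2000 = 152.7 pbw
  PbO: 51.73% × 2000 = 1035 pbw
Verifying the oxide balance using the reported weights, against the basis in use (summed amounts equal target values up to rounding of the answer):
  CaO: 72.44·0.5566 = 40.32 pbw (target 40.32 pbw)
  Na2O: 466.3·0.3082 = 143.7 pbw (target 143.7 pbw)
  ZnO: 101.6·0.9980 = 101.4 pbw (target 101.4 pbw)
  B2O3: 359.1·0.5698 + 466.3·0.6918 = 527.2 pbw (target 527.2 pbw)
  Al2O3: 233.9·0.6530 = 152.7 pbw (target 152.7 pbw)
  PbO: 1059·0.9770 = 1035 pbw (target 1035 pbw)
Mass balance on the glass: batch total minus LOI = 2000 pbw (the targets, summed, come to 2000 pbw; versus the stated basis of 2000 pbw — gaps are rounding artifacts).
Total batch = Σ batch = 2292 pbw; Σ batch·LOI gives LOI loss = 292.3 pbw; yield = glass ÷ total batch = 87.25%.

Revised batch per 2000 pbw frit:
  H3BO3: 359.1 pbw
  fused borax: 466.3 pbw
  zinc white: 101.6 pbw
  gibbsite: 233.9 pbw
  Pb3O4: 1059 pbw
  aragonite: 72.44 pbw
Total batch = 2292 pbw; LOI loss = 292.3 pbw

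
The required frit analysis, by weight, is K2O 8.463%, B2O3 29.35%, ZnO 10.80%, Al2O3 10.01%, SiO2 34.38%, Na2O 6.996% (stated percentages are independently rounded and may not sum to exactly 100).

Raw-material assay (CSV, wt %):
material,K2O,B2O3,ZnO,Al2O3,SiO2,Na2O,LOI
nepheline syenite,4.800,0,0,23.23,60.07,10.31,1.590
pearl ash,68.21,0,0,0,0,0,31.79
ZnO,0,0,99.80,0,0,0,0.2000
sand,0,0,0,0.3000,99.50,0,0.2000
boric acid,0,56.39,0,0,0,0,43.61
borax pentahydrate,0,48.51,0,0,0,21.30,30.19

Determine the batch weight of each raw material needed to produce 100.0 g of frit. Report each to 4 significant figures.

The intermediate values are printed (rounded to four significant digits) within the worked lines. The whole derivation keeps full float precision at all times — each reported result receives exactly one rounding. The derived quantities are rebuilt from the batch weights on 100.0 g of glass in full precision (the yield, LOI, the totals, the six compositions, glass mass), as set out in the problem or the answer.
The oxide mass targets at 100.0 g frit:
  K2O: 8.463% × 100.0 = 8.463 g
  B2O3: 29.35% × 100.0 = 29.35 g
  ZnO: 10.80% × 100.0 = 10.80 g
  Al2O3: 10.01% × 100.0 = 10.01 g
  SiO2: 34.38% × 100.0 = 34.38 g
  Na2O: 6.996% × 100.0 = 6.996 g
Verifying the oxide balance working from each reported weight, at the basis given (every target is met by its sum inside rounding margins):
  K2O: 42.98·0.04800 + 9.383·0.6821 = 8.463 g (target 8.463 g)
  B2O3: 41.69·0.5639 + 12.04·0.4851 = 29.35 g (target 29.35 g)
  ZnO: 10.82·0.9980 = 10.80 g (target 10.80 g)
  Al2O3: 42.98·0.2323 + 8.605·0.003000 = 10.01 g (target 10.01 g)
  SiO2: 42.98·0.6007 + 8.605·0.9950 = 34.38 g (target 34.38 g)
  Na2O: 42.98·0.1031 + 12.04·0.2130 = 6.996 g (target 6.996 g)
The glass-mass cross-check: total batch − LOI = 100.0 g (the targets, summed, come to 100.0 g; the stated basis being 100.0 g — a pure rounding effect).
Whole-batch sum: Σ batch = 125.5 g; LOI loss = Σ batch·LOI = 25.52 g; the yield ratio, glass ÷ batch: 79.67%.

Batch per 100.0 g frit:
  nepheline syenite: 42.98 g
  pearl ash: 9.383 g
  ZnO: 10.82 g
  sand: 8.605 g
  boric acid: 41.69 g
  borax pentahydrate: 12.04 g
Total batch = 125.5 g; LOI loss = 25.52 g; yield = 79.67%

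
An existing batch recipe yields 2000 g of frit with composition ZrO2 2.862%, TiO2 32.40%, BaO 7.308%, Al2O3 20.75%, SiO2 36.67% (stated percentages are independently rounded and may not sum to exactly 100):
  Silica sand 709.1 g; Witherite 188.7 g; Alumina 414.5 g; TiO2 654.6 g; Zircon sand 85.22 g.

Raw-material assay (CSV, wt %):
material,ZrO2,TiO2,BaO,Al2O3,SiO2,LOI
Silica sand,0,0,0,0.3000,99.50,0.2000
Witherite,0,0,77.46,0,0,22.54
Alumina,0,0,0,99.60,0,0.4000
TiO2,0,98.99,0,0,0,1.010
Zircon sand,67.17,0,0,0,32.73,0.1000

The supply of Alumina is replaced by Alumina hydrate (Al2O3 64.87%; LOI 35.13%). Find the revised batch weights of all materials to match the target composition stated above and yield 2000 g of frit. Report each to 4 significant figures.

The working math runs at full float precision all the way through — the intermediate values appear rounded off to 4 significant digits as written — a single rounding produces every reported value — derived quantities, including net glass mass, the yield, five oxide percentages, totals, ignition loss, are recomputed from the weighed amounts per 2000 g of glass in full precision as set out in either problem or answer.
Target oxide masses per 2000 g frit:
  ZrO2: 2.862% × 2000 = 57.24 g
  TiO2: 32.40% × 2000 = 648.0 g
  BaO: 7.308% × 2000 = 146.2 g
  Al2O3: 20.75% × 2000 = 415.0 g
  SiO2: 36.67% × 2000 = 733.4 g
Checking each oxide sum working from each reported weight, under the basis named above (target by target, the sums agree within answer rounding):
  ZrO2: 85.22·0.6717 = 57.24 g (target 57.24 g)
  TiO2: 654.6·0.9899 = 648.0 g (target 648.0 g)
  BaO: 188.7·0.7746 = 146.2 g (target 146.2 g)
  Al2O3: 709.1·0.003000 + 636.5·0.6487 = 415.0 g (target 415.0 g)
  SiO2: 709.1·0.9950 + 85.22·0.3273 = 733.4 g (target 733.4 g)
Mass balance on the glass: Σ batch − LOI loss = 2000 g (per-oxide target masses sum to 2000 g; against the stated basis, 2000 g — a pure rounding effect).
Batch grand total — Σ batch = 2274 g; the LOI term Σ batch·LOI equals 274.3 g; yield = glass ÷ total batch = 87.94%.

Revised batch per 2000 g frit:
  Silica sand: 709.1 g
  Witherite: 188.7 g
  Alumina hydrate: 636.5 g
  TiO2: 654.6 g
  Zircon sand: 85.22 g
Total batch = 2274 g; LOI loss = 274.3 g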